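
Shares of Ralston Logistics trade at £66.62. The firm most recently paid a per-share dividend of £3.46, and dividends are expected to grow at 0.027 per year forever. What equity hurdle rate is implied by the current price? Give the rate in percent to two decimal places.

8.03%

Rearranging the constant-growth DDM: r = D₁/P₀ + g.
D₁ = 3.46 × (1 + 0.027) = 3.5534.
r = 3.5534 / 66.62 + 0.027 = 0.05334 + 0.027 = 0.08034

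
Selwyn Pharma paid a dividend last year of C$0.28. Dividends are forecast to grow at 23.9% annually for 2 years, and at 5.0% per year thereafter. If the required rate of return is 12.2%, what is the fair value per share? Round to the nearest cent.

Two-stage DDM. Project D₁…D_2 at 0.239, terminal growth 0.05, discount at r = 0.122.
D_1 = 0.3469
D_2 = 0.4298
Terminal value at t=2: TV = D_3/(r−g) = 0.4513/(0.122−0.05) = 6.2684
P₀ = 0.3469/(1+0.122)^1 + 0.4298/(1+0.122)^2 + 6.2684/(1+0.122)^2 = 5.6300

C$5.63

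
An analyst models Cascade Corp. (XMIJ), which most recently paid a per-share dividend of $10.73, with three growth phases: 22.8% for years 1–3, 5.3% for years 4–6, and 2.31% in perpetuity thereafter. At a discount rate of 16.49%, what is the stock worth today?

$133.71

Three-stage DDM. Project D₁…D_6; terminal Gordon value at t=6 with g = 0.0231; discount at r = 0.1649.
D_1 = 13.1764
D_2 = 16.1807
D_3 = 19.8699
D_4 = 20.9230
D_5 = 22.0319
D_6 = 23.1996
TV_6 = 23.7355/(0.1649−0.0231) = 167.3870
P₀ = Σ Dₜ/(1+r)ᵗ + TV_6/(1+r)^6 = 133.7094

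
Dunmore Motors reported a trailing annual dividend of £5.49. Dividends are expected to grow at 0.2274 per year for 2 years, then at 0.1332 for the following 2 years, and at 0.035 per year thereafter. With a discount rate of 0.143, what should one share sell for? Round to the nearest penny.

Three-stage DDM. Project D₁…D_4; terminal Gordon value at t=4 with g = 0.035; discount at r = 0.143.
D_1 = 6.7384
D_2 = 8.2707
D_3 = 9.3724
D_4 = 10.6208
TV_4 = 10.9925/(0.143−0.035) = 101.7828
P₀ = Σ Dₜ/(1+r)ᵗ + TV_4/(1+r)^4 = 84.3585

£84.36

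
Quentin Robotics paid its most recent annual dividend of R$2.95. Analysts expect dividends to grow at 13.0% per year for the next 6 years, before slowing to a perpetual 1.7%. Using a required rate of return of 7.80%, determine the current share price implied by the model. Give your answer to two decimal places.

Two-stage DDM. Project D₁…D_6 at 0.13, terminal growth 0.017, discount at r = 0.078.
D_1 = 3.3335
D_2 = 3.7669
D_3 = 4.2565
D_4 = 4.8099
D_5 = 5.4352
D_6 = 6.1418
Terminal value at t=6: TV = D_7/(r−g) = 6.2462/(0.078−0.017) = 102.3962
P₀ = 3.3335/(1+0.078)^1 + 3.7669/(1+0.078)^2 + 4.2565/(1+0.078)^3 + 4.8099/(1+0.078)^4 + 5.4352/(1+0.078)^5 + 6.1418/(1+0.078)^6 + 102.3962/(1+0.078)^6 = 86.1891

R$86.19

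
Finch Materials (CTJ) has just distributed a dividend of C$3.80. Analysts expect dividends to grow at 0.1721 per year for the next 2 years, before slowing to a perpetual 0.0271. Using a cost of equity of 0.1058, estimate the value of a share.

Two-stage DDM. Project D₁…D_2 at 0.1721, terminal growth 0.0271, discount at r = 0.1058.
D_1 = 4.4540
D_2 = 5.2205
Terminal value at t=2: TV = D_3/(r−g) = 5.3620/(0.1058−0.0271) = 68.1320
P₀ = 4.4540/(1+0.1058)^1 + 5.2205/(1+0.1058)^2 + 68.1320/(1+0.1058)^2 = 64.0155

C$64.02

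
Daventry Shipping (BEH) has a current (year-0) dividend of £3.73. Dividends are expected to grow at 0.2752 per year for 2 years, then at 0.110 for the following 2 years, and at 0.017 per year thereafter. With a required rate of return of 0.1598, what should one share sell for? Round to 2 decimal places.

Three-stage DDM. Project D₁…D_4; terminal Gordon value at t=4 with g = 0.017; discount at r = 0.1598.
D_1 = 4.7565
D_2 = 6.0655
D_3 = 6.7327
D_4 = 7.4733
TV_4 = 7.6003/(0.1598−0.017) = 53.2236
P₀ = Σ Dₜ/(1+r)ᵗ + TV_4/(1+r)^4 = 46.4714

£46.47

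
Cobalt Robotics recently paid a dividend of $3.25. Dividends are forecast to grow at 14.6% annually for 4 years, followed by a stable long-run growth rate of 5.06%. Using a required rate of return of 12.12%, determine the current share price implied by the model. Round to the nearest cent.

Two-stage DDM. Project D₁…D_4 at 0.146, terminal growth 0.0506, discount at r = 0.1212.
D_1 = 3.7245
D_2 = 4.2683
D_3 = 4.8914
D_4 = 5.6056
Terminal value at t=4: TV = D_5/(r−g) = 5.8892/(0.1212−0.0506) = 83.4170
P₀ = 3.7245/(1+0.1212)^1 + 4.2683/(1+0.1212)^2 + 4.8914/(1+0.1212)^3 + 5.6056/(1+0.1212)^4 + 83.4170/(1+0.1212)^4 = 66.5214

$66.52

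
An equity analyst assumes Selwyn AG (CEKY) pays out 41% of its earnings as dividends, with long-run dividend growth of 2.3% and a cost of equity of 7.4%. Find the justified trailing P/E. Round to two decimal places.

8.22

Justified trailing P/E = b(1+g)/(r−g) = 0.41×(1+0.023)/(0.074−0.023) = 8.2241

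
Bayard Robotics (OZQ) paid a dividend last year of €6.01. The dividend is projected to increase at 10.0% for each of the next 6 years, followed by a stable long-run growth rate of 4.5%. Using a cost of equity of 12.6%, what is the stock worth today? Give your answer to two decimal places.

€100.65

Two-stage DDM. Project D₁…D_6 at 0.1, terminal growth 0.045, discount at r = 0.126.
D_1 = 6.6110
D_2 = 7.2721
D_3 = 7.9993
D_4 = 8.7992
D_5 = 9.6792
D_6 = 10.6471
Terminal value at t=6: TV = D_7/(r−g) = 11.1262/(0.126−0.045) = 137.3605
P₀ = 6.6110/(1+0.126)^1 + 7.2721/(1+0.126)^2 + 7.9993/(1+0.126)^3 + 8.7992/(1+0.126)^4 + 9.6792/(1+0.126)^5 + 10.6471/(1+0.126)^6 + 137.3605/(1+0.126)^6 = 100.6509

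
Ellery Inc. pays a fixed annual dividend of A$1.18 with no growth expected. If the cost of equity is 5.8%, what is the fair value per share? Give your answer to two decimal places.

A$20.34

Zero-growth DDM (perpetuity): P₀ = D/r = 1.18 / 0.058 = 20.3448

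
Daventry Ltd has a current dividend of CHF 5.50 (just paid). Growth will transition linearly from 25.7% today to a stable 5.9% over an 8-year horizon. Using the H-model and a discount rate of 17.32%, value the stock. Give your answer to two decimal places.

H-model: P₀ = D₀[(1+g_L) + H(g_S−g_L)]/(r−g_L), with H = 8/2 = 4.
P₀ = 5.50 × [(1+0.059) + 4×(0.257−0.059)] / (0.1732−0.059)
   = 5.50 × 1.8510 / 0.1142 = 89.1462

CHF 89.15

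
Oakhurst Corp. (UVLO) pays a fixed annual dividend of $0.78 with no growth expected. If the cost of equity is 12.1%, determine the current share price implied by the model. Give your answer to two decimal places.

Zero-growth DDM (perpetuity): P₀ = D/r = 0.78 / 0.121 = 6.4463

$6.45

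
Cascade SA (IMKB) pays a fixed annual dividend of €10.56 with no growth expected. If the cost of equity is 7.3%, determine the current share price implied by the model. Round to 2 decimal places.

€144.66

Zero-growth DDM (perpetuity): P₀ = D/r = 10.56 / 0.073 = 144.6575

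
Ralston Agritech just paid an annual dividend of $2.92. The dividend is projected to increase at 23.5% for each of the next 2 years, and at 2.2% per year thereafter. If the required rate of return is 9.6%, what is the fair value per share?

Two-stage DDM. Project D₁…D_2 at 0.235, terminal growth 0.022, discount at r = 0.096.
D_1 = 3.6062
D_2 = 4.4537
Terminal value at t=2: TV = D_3/(r−g) = 4.5516/(0.096−0.022) = 61.5086
P₀ = 3.6062/(1+0.096)^1 + 4.4537/(1+0.096)^2 + 61.5086/(1+0.096)^2 = 58.2032

$58.20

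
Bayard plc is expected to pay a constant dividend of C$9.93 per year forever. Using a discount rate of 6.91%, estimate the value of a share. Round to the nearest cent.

Zero-growth DDM (perpetuity): P₀ = D/r = 9.93 / 0.0691 = 143.7048

C$143.70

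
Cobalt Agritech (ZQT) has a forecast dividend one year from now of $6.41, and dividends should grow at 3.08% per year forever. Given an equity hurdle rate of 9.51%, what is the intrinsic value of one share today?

$99.69

Gordon growth model: P₀ = D₁/(r − g), with D₁ = 6.41 given directly.
P₀ = 6.4100 / (0.0951 − 0.0308) = 6.4100 / 0.0643 = 99.6890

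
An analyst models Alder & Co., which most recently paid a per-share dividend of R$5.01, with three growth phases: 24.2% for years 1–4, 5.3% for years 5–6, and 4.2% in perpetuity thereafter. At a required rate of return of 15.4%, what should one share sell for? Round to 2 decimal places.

R$87.96

Three-stage DDM. Project D₁…D_6; terminal Gordon value at t=6 with g = 0.042; discount at r = 0.154.
D_1 = 6.2224
D_2 = 7.7282
D_3 = 9.5985
D_4 = 11.9213
D_5 = 12.5531
D_6 = 13.2185
TV_6 = 13.7736/(0.154−0.042) = 122.9789
P₀ = Σ Dₜ/(1+r)ᵗ + TV_6/(1+r)^6 = 87.9646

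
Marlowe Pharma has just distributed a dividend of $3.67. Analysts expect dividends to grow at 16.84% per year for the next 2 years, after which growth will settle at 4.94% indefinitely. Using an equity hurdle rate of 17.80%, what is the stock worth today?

$36.71

Two-stage DDM. Project D₁…D_2 at 0.1684, terminal growth 0.0494, discount at r = 0.178.
D_1 = 4.2880
D_2 = 5.0101
Terminal value at t=2: TV = D_3/(r−g) = 5.2576/(0.178−0.0494) = 40.8836
P₀ = 4.2880/(1+0.178)^1 + 5.0101/(1+0.178)^2 + 40.8836/(1+0.178)^2 = 36.7123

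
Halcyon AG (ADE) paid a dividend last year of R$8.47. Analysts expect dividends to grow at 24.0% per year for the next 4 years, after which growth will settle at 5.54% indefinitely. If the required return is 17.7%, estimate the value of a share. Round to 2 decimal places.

Two-stage DDM. Project D₁…D_4 at 0.24, terminal growth 0.0554, discount at r = 0.177.
D_1 = 10.5028
D_2 = 13.0235
D_3 = 16.1491
D_4 = 20.0249
Terminal value at t=4: TV = D_5/(r−g) = 21.1343/(0.177−0.0554) = 173.8016
P₀ = 10.5028/(1+0.177)^1 + 13.0235/(1+0.177)^2 + 16.1491/(1+0.177)^3 + 20.0249/(1+0.177)^4 + 173.8016/(1+0.177)^4 = 129.2253

R$129.23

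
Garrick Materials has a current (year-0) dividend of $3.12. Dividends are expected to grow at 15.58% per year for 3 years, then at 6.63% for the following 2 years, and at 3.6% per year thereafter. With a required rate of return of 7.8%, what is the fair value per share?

$111.15

Three-stage DDM. Project D₁…D_5; terminal Gordon value at t=5 with g = 0.036; discount at r = 0.078.
D_1 = 3.6061
D_2 = 4.1679
D_3 = 4.8173
D_4 = 5.1367
D_5 = 5.4772
TV_5 = 5.6744/(0.078−0.036) = 135.1052
P₀ = Σ Dₜ/(1+r)ᵗ + TV_5/(1+r)^5 = 111.1498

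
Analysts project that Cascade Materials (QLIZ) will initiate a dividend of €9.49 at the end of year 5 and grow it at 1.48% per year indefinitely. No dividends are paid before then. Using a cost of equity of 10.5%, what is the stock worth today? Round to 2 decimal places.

€70.57

Deferred-dividend DDM. At t=4 the remaining stream is a growing perpetuity with first payment D_5 = 9.49.
V_4 = D_5/(r−g) = 9.49/(0.105−0.0148) = 105.2106
P₀ = V_4/(1+r)^4 = 105.2106/(1+0.105)^4 = 70.5684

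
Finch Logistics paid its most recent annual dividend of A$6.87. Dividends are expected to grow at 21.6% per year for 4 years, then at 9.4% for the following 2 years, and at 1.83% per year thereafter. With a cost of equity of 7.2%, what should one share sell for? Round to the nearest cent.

Three-stage DDM. Project D₁…D_6; terminal Gordon value at t=6 with g = 0.0183; discount at r = 0.072.
D_1 = 8.3539
D_2 = 10.1584
D_3 = 12.3526
D_4 = 15.0207
D_5 = 16.4327
D_6 = 17.9774
TV_6 = 18.3063/(0.072−0.0183) = 340.9001
P₀ = Σ Dₜ/(1+r)ᵗ + TV_6/(1+r)^6 = 286.1116

A$286.11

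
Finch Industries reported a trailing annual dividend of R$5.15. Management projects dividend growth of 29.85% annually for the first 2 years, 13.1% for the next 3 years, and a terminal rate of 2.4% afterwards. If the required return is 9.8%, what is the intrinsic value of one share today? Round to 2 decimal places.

Three-stage DDM. Project D₁…D_5; terminal Gordon value at t=5 with g = 0.024; discount at r = 0.098.
D_1 = 6.6873
D_2 = 8.6834
D_3 = 9.8210
D_4 = 11.1075
D_5 = 12.5626
TV_5 = 12.8641/(0.098−0.024) = 173.8390
P₀ = Σ Dₜ/(1+r)ᵗ + TV_5/(1+r)^5 = 145.1527

R$145.15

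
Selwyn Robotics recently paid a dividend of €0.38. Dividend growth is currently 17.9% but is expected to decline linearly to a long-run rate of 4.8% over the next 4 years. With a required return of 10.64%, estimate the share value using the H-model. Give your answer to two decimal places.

H-model: P₀ = D₀[(1+g_L) + H(g_S−g_L)]/(r−g_L), with H = 4/2 = 2.
P₀ = 0.38 × [(1+0.048) + 2×(0.179−0.048)] / (0.1064−0.048)
   = 0.38 × 1.3100 / 0.0584 = 8.5240

€8.52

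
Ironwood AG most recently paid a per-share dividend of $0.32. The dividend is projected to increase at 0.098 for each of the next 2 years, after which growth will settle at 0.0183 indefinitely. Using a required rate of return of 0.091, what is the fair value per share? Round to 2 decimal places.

$5.19

Two-stage DDM. Project D₁…D_2 at 0.098, terminal growth 0.0183, discount at r = 0.091.
D_1 = 0.3514
D_2 = 0.3858
Terminal value at t=2: TV = D_3/(r−g) = 0.3929/(0.091−0.0183) = 5.4038
P₀ = 0.3514/(1+0.091)^1 + 0.3858/(1+0.091)^2 + 5.4038/(1+0.091)^2 = 5.1861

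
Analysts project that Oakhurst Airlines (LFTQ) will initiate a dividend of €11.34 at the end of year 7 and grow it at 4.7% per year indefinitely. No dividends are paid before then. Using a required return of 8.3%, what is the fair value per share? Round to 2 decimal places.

€195.23

Deferred-dividend DDM. At t=6 the remaining stream is a growing perpetuity with first payment D_7 = 11.34.
V_6 = D_7/(r−g) = 11.34/(0.083−0.047) = 315.0000
P₀ = V_6/(1+r)^6 = 315.0000/(1+0.083)^6 = 195.2270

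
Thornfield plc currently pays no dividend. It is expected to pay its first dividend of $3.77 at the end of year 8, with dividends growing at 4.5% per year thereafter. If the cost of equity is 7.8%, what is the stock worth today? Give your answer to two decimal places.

$67.53

Deferred-dividend DDM. At t=7 the remaining stream is a growing perpetuity with first payment D_8 = 3.77.
V_7 = D_8/(r−g) = 3.77/(0.078−0.045) = 114.2424
P₀ = V_7/(1+r)^7 = 114.2424/(1+0.078)^7 = 67.5299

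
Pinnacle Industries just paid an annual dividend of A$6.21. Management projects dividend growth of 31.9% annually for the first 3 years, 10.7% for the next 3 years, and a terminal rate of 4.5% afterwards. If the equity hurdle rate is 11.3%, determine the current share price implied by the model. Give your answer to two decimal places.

A$213.37

Three-stage DDM. Project D₁…D_6; terminal Gordon value at t=6 with g = 0.045; discount at r = 0.113.
D_1 = 8.1910
D_2 = 10.8039
D_3 = 14.2504
D_4 = 15.7752
D_5 = 17.4631
D_6 = 19.3316
TV_6 = 20.2016/(0.113−0.045) = 297.0819
P₀ = Σ Dₜ/(1+r)ᵗ + TV_6/(1+r)^6 = 213.3713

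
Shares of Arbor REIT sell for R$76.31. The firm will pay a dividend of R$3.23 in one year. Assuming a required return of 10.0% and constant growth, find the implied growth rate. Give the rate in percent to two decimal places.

5.77%

From P₀ = D₁/(r − g), the implied growth is g = r − D₁/P₀.
g = 0.1 − 3.23/76.31 = 0.1 − 0.04233 = 0.05767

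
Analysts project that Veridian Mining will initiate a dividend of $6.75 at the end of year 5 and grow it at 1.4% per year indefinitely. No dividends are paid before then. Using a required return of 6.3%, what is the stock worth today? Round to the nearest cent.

Deferred-dividend DDM. At t=4 the remaining stream is a growing perpetuity with first payment D_5 = 6.75.
V_4 = D_5/(r−g) = 6.75/(0.063−0.014) = 137.7551
P₀ = V_4/(1+r)^4 = 137.7551/(1+0.063)^4 = 107.8884

$107.89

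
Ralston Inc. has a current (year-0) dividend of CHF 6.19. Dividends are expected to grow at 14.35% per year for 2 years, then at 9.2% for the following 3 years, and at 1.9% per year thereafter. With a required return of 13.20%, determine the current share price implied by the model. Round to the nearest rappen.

Three-stage DDM. Project D₁…D_5; terminal Gordon value at t=5 with g = 0.019; discount at r = 0.132.
D_1 = 7.0783
D_2 = 8.0940
D_3 = 8.8386
D_4 = 9.6518
D_5 = 10.5398
TV_5 = 10.7400/(0.132−0.019) = 95.0444
P₀ = Σ Dₜ/(1+r)ᵗ + TV_5/(1+r)^5 = 81.3428

CHF 81.34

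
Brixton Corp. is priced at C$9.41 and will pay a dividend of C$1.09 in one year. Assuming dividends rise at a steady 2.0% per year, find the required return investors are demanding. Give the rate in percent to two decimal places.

Rearranging the constant-growth DDM: r = D₁/P₀ + g.
r = 1.0900 / 9.41 + 0.02 = 0.11583 + 0.02 = 0.13583

13.58%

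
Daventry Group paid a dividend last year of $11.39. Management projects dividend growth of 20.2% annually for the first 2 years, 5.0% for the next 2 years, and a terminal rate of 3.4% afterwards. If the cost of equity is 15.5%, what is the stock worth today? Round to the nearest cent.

Three-stage DDM. Project D₁…D_4; terminal Gordon value at t=4 with g = 0.034; discount at r = 0.155.
D_1 = 13.6908
D_2 = 16.4563
D_3 = 17.2791
D_4 = 18.1431
TV_4 = 18.7600/(0.155−0.034) = 155.0410
P₀ = Σ Dₜ/(1+r)ᵗ + TV_4/(1+r)^4 = 132.7188

$132.72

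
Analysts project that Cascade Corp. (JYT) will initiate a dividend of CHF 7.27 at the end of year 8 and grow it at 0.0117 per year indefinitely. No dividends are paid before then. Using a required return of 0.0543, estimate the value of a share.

CHF 117.86

Deferred-dividend DDM. At t=7 the remaining stream is a growing perpetuity with first payment D_8 = 7.27.
V_7 = D_8/(r−g) = 7.27/(0.0543−0.0117) = 170.6573
P₀ = V_7/(1+r)^7 = 170.6573/(1+0.0543)^7 = 117.8624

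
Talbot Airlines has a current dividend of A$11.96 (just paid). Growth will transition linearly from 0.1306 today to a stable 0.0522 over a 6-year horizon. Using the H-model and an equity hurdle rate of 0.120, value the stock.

H-model: P₀ = D₀[(1+g_L) + H(g_S−g_L)]/(r−g_L), with H = 6/2 = 3.
P₀ = 11.96 × [(1+0.0522) + 3×(0.1306−0.0522)] / (0.12−0.0522)
   = 11.96 × 1.2874 / 0.0678 = 227.0989

A$227.10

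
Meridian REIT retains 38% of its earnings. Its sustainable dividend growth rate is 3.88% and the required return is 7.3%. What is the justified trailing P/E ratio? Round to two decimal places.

18.83

Payout ratio b = 1 − 0.38 = 0.62.
Justified trailing P/E = b(1+g)/(r−g) = 0.62×(1+0.0388)/(0.073−0.0388) = 18.8320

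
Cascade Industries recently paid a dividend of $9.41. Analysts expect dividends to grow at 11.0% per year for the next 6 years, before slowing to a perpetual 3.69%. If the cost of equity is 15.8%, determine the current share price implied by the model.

Two-stage DDM. Project D₁…D_6 at 0.11, terminal growth 0.0369, discount at r = 0.158.
D_1 = 10.4451
D_2 = 11.5941
D_3 = 12.8694
D_4 = 14.2850
D_5 = 15.8564
D_6 = 17.6006
Terminal value at t=6: TV = D_7/(r−g) = 18.2501/(0.158−0.0369) = 150.7024
P₀ = 10.4451/(1+0.158)^1 + 11.5941/(1+0.158)^2 + 12.8694/(1+0.158)^3 + 14.2850/(1+0.158)^4 + 15.8564/(1+0.158)^5 + 17.6006/(1+0.158)^6 + 150.7024/(1+0.158)^6 = 111.3103

$111.31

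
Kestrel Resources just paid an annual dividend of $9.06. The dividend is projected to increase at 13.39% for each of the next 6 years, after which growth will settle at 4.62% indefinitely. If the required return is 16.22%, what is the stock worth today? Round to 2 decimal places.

Two-stage DDM. Project D₁…D_6 at 0.1339, terminal growth 0.0462, discount at r = 0.1622.
D_1 = 10.2731
D_2 = 11.6487
D_3 = 13.2085
D_4 = 14.9771
D_5 = 16.9825
D_6 = 19.2565
Terminal value at t=6: TV = D_7/(r−g) = 20.1461/(0.1622−0.0462) = 173.6735
P₀ = 10.2731/(1+0.1622)^1 + 11.6487/(1+0.1622)^2 + 13.2085/(1+0.1622)^3 + 14.9771/(1+0.1622)^4 + 16.9825/(1+0.1622)^5 + 19.2565/(1+0.1622)^6 + 173.6735/(1+0.1622)^6 = 120.3877

$120.39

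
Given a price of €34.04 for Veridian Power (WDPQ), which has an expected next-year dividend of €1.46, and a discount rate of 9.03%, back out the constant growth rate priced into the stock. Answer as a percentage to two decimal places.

4.74%

From P₀ = D₁/(r − g), the implied growth is g = r − D₁/P₀.
g = 0.0903 − 1.46/34.04 = 0.0903 − 0.04289 = 0.04741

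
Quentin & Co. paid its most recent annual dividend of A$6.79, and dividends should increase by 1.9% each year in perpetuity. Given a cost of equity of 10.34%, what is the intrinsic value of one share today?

A$81.98

Gordon growth model: P₀ = D₁/(r − g). D₁ = 6.79 × (1 + 0.019) = 6.9190.
P₀ = 6.9190 / (0.1034 − 0.019) = 6.9190 / 0.0844 = 81.9788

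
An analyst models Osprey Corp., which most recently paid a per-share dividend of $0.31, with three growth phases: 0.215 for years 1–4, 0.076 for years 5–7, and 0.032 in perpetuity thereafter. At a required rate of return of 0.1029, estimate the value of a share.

$9.06

Three-stage DDM. Project D₁…D_7; terminal Gordon value at t=7 with g = 0.032; discount at r = 0.1029.
D_1 = 0.3767
D_2 = 0.4576
D_3 = 0.5560
D_4 = 0.6756
D_5 = 0.7269
D_6 = 0.7822
D_7 = 0.8416
TV_7 = 0.8685/(0.1029−0.032) = 12.2500
P₀ = Σ Dₜ/(1+r)ᵗ + TV_7/(1+r)^7 = 9.0642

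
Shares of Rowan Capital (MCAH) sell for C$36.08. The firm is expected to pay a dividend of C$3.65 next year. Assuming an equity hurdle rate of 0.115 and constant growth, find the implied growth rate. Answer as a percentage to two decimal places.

1.38%

From P₀ = D₁/(r − g), the implied growth is g = r − D₁/P₀.
g = 0.115 − 3.65/36.08 = 0.115 − 0.10116 = 0.01384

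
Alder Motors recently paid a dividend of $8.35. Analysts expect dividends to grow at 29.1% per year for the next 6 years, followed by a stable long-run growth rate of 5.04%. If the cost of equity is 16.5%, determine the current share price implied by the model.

$214.61

Two-stage DDM. Project D₁…D_6 at 0.291, terminal growth 0.0504, discount at r = 0.165.
D_1 = 10.7798
D_2 = 13.9168
D_3 = 17.9666
D_4 = 23.1948
D_5 = 29.9445
D_6 = 38.6584
Terminal value at t=6: TV = D_7/(r−g) = 40.6068/(0.165−0.0504) = 354.3350
P₀ = 10.7798/(1+0.165)^1 + 13.9168/(1+0.165)^2 + 17.9666/(1+0.165)^3 + 23.1948/(1+0.165)^4 + 29.9445/(1+0.165)^5 + 38.6584/(1+0.165)^6 + 354.3350/(1+0.165)^6 = 214.6070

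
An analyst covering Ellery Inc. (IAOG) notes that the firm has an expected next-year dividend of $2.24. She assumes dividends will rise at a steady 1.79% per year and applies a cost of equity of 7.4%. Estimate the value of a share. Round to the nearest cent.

Gordon growth model: P₀ = D₁/(r − g), with D₁ = 2.24 given directly.
P₀ = 2.2400 / (0.074 − 0.0179) = 2.2400 / 0.0561 = 39.9287

$39.93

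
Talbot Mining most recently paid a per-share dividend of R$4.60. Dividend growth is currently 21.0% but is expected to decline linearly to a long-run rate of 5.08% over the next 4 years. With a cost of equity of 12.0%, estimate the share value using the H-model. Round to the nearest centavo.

R$91.02

H-model: P₀ = D₀[(1+g_L) + H(g_S−g_L)]/(r−g_L), with H = 4/2 = 2.
P₀ = 4.60 × [(1+0.0508) + 2×(0.21−0.0508)] / (0.12−0.0508)
   = 4.60 × 1.3692 / 0.0692 = 91.0162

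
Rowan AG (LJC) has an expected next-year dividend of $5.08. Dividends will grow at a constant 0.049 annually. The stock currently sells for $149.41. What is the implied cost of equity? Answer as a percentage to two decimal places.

Rearranging the constant-growth DDM: r = D₁/P₀ + g.
r = 5.0800 / 149.41 + 0.049 = 0.03400 + 0.049 = 0.08300

8.30%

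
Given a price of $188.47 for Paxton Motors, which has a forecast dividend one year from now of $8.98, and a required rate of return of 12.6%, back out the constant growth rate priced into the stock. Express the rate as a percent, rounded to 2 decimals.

7.84%

From P₀ = D₁/(r − g), the implied growth is g = r − D₁/P₀.
g = 0.126 − 8.98/188.47 = 0.126 − 0.04765 = 0.07835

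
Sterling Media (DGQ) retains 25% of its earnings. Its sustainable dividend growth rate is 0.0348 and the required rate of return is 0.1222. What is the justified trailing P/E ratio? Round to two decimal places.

Payout ratio b = 1 − 0.25 = 0.75.
Justified trailing P/E = b(1+g)/(r−g) = 0.75×(1+0.0348)/(0.1222−0.0348) = 8.8799

8.88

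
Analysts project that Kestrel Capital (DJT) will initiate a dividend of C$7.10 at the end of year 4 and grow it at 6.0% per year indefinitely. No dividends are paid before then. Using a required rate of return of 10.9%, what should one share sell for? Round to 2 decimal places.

Deferred-dividend DDM. At t=3 the remaining stream is a growing perpetuity with first payment D_4 = 7.10.
V_3 = D_4/(r−g) = 7.10/(0.109−0.06) = 144.8980
P₀ = V_3/(1+r)^3 = 144.8980/(1+0.109)^3 = 106.2350

C$106.24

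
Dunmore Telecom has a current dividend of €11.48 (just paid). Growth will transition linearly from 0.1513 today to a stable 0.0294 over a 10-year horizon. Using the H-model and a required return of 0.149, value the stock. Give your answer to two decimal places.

H-model: P₀ = D₀[(1+g_L) + H(g_S−g_L)]/(r−g_L), with H = 10/2 = 5.
P₀ = 11.48 × [(1+0.0294) + 5×(0.1513−0.0294)] / (0.149−0.0294)
   = 11.48 × 1.6389 / 0.1196 = 157.3125

€157.31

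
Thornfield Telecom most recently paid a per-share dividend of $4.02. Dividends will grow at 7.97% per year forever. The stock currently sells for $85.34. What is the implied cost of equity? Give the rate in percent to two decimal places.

13.06%

Rearranging the constant-growth DDM: r = D₁/P₀ + g.
D₁ = 4.02 × (1 + 0.0797) = 4.3404.
r = 4.3404 / 85.34 + 0.0797 = 0.05086 + 0.0797 = 0.13056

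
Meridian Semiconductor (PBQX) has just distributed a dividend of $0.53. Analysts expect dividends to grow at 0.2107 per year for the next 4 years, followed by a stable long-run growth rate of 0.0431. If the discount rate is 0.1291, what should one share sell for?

$11.03

Two-stage DDM. Project D₁…D_4 at 0.2107, terminal growth 0.0431, discount at r = 0.1291.
D_1 = 0.6417
D_2 = 0.7769
D_3 = 0.9406
D_4 = 1.1387
Terminal value at t=4: TV = D_5/(r−g) = 1.1878/(0.1291−0.0431) = 13.8118
P₀ = 0.6417/(1+0.1291)^1 + 0.7769/(1+0.1291)^2 + 0.9406/(1+0.1291)^3 + 1.1387/(1+0.1291)^4 + 13.8118/(1+0.1291)^4 = 11.0298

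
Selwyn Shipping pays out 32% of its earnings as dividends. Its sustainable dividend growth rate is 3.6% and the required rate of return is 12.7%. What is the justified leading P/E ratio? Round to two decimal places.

3.52

Justified leading P/E = b/(r−g) = 0.32/(0.127−0.036) = 3.5165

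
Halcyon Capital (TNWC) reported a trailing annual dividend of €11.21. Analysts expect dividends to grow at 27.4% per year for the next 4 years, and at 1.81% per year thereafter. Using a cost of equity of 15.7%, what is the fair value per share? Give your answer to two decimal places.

Two-stage DDM. Project D₁…D_4 at 0.274, terminal growth 0.0181, discount at r = 0.157.
D_1 = 14.2815
D_2 = 18.1947
D_3 = 23.1800
D_4 = 29.5314
Terminal value at t=4: TV = D_5/(r−g) = 30.0659/(0.157−0.0181) = 216.4569
P₀ = 14.2815/(1+0.157)^1 + 18.1947/(1+0.157)^2 + 23.1800/(1+0.157)^3 + 29.5314/(1+0.157)^4 + 216.4569/(1+0.157)^4 = 178.1734

€178.17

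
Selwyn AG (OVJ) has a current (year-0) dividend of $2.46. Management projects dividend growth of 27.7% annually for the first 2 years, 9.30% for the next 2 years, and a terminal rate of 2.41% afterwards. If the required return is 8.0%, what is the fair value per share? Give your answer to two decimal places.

$77.89

Three-stage DDM. Project D₁…D_4; terminal Gordon value at t=4 with g = 0.0241; discount at r = 0.08.
D_1 = 3.1414
D_2 = 4.0116
D_3 = 4.3847
D_4 = 4.7924
TV_4 = 4.9079/(0.08−0.0241) = 87.7986
P₀ = Σ Dₜ/(1+r)ᵗ + TV_4/(1+r)^4 = 77.8859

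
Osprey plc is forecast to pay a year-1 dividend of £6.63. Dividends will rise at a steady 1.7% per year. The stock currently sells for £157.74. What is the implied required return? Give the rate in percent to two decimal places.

5.90%

Rearranging the constant-growth DDM: r = D₁/P₀ + g.
r = 6.6300 / 157.74 + 0.017 = 0.04203 + 0.017 = 0.05903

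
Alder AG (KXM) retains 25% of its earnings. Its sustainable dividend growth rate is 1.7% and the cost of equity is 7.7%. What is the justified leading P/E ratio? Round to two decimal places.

Payout ratio b = 1 − 0.25 = 0.75.
Justified leading P/E = b/(r−g) = 0.75/(0.077−0.017) = 12.5000

12.50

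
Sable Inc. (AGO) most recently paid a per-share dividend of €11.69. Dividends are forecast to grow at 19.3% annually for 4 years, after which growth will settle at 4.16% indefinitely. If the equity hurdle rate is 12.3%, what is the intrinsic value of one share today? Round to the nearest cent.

€245.03

Two-stage DDM. Project D₁…D_4 at 0.193, terminal growth 0.0416, discount at r = 0.123.
D_1 = 13.9462
D_2 = 16.6378
D_3 = 19.8489
D_4 = 23.6797
Terminal value at t=4: TV = D_5/(r−g) = 24.6648/(0.123−0.0416) = 303.0071
P₀ = 13.9462/(1+0.123)^1 + 16.6378/(1+0.123)^2 + 19.8489/(1+0.123)^3 + 23.6797/(1+0.123)^4 + 303.0071/(1+0.123)^4 = 245.0323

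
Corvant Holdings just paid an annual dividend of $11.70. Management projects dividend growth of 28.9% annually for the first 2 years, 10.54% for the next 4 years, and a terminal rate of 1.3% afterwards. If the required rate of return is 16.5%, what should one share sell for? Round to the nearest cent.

$154.97

Three-stage DDM. Project D₁…D_6; terminal Gordon value at t=6 with g = 0.013; discount at r = 0.165.
D_1 = 15.0813
D_2 = 19.4398
D_3 = 21.4888
D_4 = 23.7537
D_5 = 26.2573
D_6 = 29.0248
TV_6 = 29.4021/(0.165−0.013) = 193.4352
P₀ = Σ Dₜ/(1+r)ᵗ + TV_6/(1+r)^6 = 154.9704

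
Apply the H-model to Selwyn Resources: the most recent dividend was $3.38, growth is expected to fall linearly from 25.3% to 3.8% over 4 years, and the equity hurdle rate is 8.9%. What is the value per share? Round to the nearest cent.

$97.29

H-model: P₀ = D₀[(1+g_L) + H(g_S−g_L)]/(r−g_L), with H = 4/2 = 2.
P₀ = 3.38 × [(1+0.038) + 2×(0.253−0.038)] / (0.089−0.038)
   = 3.38 × 1.4680 / 0.051 = 97.2910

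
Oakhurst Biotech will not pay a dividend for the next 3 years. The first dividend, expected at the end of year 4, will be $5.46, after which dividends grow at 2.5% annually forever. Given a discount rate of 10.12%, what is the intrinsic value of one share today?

Deferred-dividend DDM. At t=3 the remaining stream is a growing perpetuity with first payment D_4 = 5.46.
V_3 = D_4/(r−g) = 5.46/(0.1012−0.025) = 71.6535
P₀ = V_3/(1+r)^3 = 71.6535/(1+0.1012)^3 = 53.6586

$53.66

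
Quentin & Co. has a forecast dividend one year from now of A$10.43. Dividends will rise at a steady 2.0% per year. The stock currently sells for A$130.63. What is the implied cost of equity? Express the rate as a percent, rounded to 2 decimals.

Rearranging the constant-growth DDM: r = D₁/P₀ + g.
r = 10.4300 / 130.63 + 0.02 = 0.07984 + 0.02 = 0.09984

9.98%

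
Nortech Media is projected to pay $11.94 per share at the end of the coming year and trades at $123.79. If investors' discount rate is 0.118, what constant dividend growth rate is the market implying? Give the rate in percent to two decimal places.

2.15%

From P₀ = D₁/(r − g), the implied growth is g = r − D₁/P₀.
g = 0.118 − 11.94/123.79 = 0.118 − 0.09645 = 0.02155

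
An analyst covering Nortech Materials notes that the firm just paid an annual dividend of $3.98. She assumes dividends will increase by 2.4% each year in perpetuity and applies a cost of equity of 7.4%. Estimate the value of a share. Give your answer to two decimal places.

Gordon growth model: P₀ = D₁/(r − g). D₁ = 3.98 × (1 + 0.024) = 4.0755.
P₀ = 4.0755 / (0.074 − 0.024) = 4.0755 / 0.05 = 81.5104

$81.51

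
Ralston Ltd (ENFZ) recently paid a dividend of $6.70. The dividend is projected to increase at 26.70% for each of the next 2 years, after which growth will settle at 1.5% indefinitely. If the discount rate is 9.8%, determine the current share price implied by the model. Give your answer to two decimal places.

$125.75

Two-stage DDM. Project D₁…D_2 at 0.267, terminal growth 0.015, discount at r = 0.098.
D_1 = 8.4889
D_2 = 10.7554
Terminal value at t=2: TV = D_3/(r−g) = 10.9168/(0.098−0.015) = 131.5273
P₀ = 8.4889/(1+0.098)^1 + 10.7554/(1+0.098)^2 + 131.5273/(1+0.098)^2 = 125.7491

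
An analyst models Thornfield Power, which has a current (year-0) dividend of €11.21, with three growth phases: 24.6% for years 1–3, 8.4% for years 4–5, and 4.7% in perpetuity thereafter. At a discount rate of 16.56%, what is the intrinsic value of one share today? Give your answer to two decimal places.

Three-stage DDM. Project D₁…D_5; terminal Gordon value at t=5 with g = 0.047; discount at r = 0.1656.
D_1 = 13.9677
D_2 = 17.4037
D_3 = 21.6850
D_4 = 23.5066
D_5 = 25.4811
TV_5 = 26.6787/(0.1656−0.047) = 224.9470
P₀ = Σ Dₜ/(1+r)ᵗ + TV_5/(1+r)^5 = 167.6165

€167.62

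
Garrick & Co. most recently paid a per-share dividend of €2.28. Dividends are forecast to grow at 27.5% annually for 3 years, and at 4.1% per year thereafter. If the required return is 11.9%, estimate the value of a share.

Two-stage DDM. Project D₁…D_3 at 0.275, terminal growth 0.041, discount at r = 0.119.
D_1 = 2.9070
D_2 = 3.7064
D_3 = 4.7257
Terminal value at t=3: TV = D_4/(r−g) = 4.9194/(0.119−0.041) = 63.0698
P₀ = 2.9070/(1+0.119)^1 + 3.7064/(1+0.119)^2 + 4.7257/(1+0.119)^3 + 63.0698/(1+0.119)^3 = 53.9429

€53.94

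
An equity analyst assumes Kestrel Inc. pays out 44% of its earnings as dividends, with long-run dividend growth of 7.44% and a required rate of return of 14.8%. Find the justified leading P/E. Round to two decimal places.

5.98

Justified leading P/E = b/(r−g) = 0.44/(0.148−0.0744) = 5.9783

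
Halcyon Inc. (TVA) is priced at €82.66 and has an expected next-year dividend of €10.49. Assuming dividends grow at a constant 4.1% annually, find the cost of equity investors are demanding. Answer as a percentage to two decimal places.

16.79%

Rearranging the constant-growth DDM: r = D₁/P₀ + g.
r = 10.4900 / 82.66 + 0.041 = 0.12691 + 0.041 = 0.16791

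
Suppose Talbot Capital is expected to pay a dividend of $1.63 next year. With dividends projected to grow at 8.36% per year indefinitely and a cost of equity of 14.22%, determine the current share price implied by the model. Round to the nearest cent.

Gordon growth model: P₀ = D₁/(r − g), with D₁ = 1.63 given directly.
P₀ = 1.6300 / (0.1422 − 0.0836) = 1.6300 / 0.0586 = 27.8157

$27.82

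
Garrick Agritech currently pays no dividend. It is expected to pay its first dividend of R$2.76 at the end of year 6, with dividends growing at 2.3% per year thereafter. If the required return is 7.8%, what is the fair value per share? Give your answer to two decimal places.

Deferred-dividend DDM. At t=5 the remaining stream is a growing perpetuity with first payment D_6 = 2.76.
V_5 = D_6/(r−g) = 2.76/(0.078−0.023) = 50.1818
P₀ = V_5/(1+r)^5 = 50.1818/(1+0.078)^5 = 34.4709

R$34.47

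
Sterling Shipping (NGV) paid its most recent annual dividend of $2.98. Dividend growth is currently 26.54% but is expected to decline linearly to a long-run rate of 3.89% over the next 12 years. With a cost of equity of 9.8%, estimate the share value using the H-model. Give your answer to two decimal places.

$120.91

H-model: P₀ = D₀[(1+g_L) + H(g_S−g_L)]/(r−g_L), with H = 12/2 = 6.
P₀ = 2.98 × [(1+0.0389) + 6×(0.2654−0.0389)] / (0.098−0.0389)
   = 2.98 × 2.3979 / 0.0591 = 120.9093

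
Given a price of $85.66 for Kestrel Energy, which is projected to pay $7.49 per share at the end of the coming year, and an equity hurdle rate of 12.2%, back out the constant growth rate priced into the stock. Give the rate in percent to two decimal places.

3.46%

From P₀ = D₁/(r − g), the implied growth is g = r − D₁/P₀.
g = 0.122 − 7.49/85.66 = 0.122 − 0.08744 = 0.03456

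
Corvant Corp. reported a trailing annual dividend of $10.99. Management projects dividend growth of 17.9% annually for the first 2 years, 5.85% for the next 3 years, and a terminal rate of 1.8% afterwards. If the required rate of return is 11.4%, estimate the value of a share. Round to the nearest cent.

$169.29

Three-stage DDM. Project D₁…D_5; terminal Gordon value at t=5 with g = 0.018; discount at r = 0.114.
D_1 = 12.9572
D_2 = 15.2766
D_3 = 16.1702
D_4 = 17.1162
D_5 = 18.1175
TV_5 = 18.4436/(0.114−0.018) = 192.1208
P₀ = Σ Dₜ/(1+r)ᵗ + TV_5/(1+r)^5 = 169.2939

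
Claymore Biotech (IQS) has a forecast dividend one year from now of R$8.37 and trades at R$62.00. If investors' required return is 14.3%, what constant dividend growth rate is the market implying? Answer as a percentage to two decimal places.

From P₀ = D₁/(r − g), the implied growth is g = r − D₁/P₀.
g = 0.143 − 8.37/62.00 = 0.143 − 0.13500 = 0.00800

0.80%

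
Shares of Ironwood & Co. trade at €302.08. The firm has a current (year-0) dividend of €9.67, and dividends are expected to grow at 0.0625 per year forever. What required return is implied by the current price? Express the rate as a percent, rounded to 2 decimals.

Rearranging the constant-growth DDM: r = D₁/P₀ + g.
D₁ = 9.67 × (1 + 0.0625) = 10.2744.
r = 10.2744 / 302.08 + 0.0625 = 0.03401 + 0.0625 = 0.09651

9.65%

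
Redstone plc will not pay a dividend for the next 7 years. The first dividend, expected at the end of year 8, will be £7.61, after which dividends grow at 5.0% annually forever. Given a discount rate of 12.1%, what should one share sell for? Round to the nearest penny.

£48.18

Deferred-dividend DDM. At t=7 the remaining stream is a growing perpetuity with first payment D_8 = 7.61.
V_7 = D_8/(r−g) = 7.61/(0.121−0.05) = 107.1831
P₀ = V_7/(1+r)^7 = 107.1831/(1+0.121)^7 = 48.1822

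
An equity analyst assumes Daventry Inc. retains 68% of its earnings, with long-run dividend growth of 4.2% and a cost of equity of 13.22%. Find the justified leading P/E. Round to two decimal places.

3.55

Payout ratio b = 1 − 0.68 = 0.32.
Justified leading P/E = b/(r−g) = 0.32/(0.1322−0.042) = 3.5477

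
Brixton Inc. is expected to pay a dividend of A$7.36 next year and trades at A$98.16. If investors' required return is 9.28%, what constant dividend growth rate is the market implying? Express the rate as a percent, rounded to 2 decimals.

From P₀ = D₁/(r − g), the implied growth is g = r − D₁/P₀.
g = 0.0928 − 7.36/98.16 = 0.0928 − 0.07498 = 0.01782

1.78%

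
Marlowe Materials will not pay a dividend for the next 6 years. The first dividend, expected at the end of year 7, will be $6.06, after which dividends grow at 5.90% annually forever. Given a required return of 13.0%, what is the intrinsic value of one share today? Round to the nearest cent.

$41.00

Deferred-dividend DDM. At t=6 the remaining stream is a growing perpetuity with first payment D_7 = 6.06.
V_6 = D_7/(r−g) = 6.06/(0.13−0.059) = 85.3521
P₀ = V_6/(1+r)^6 = 85.3521/(1+0.13)^6 = 40.9962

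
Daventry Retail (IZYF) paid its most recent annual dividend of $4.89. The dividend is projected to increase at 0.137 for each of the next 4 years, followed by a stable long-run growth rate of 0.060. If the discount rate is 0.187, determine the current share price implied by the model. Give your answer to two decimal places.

$51.94

Two-stage DDM. Project D₁…D_4 at 0.137, terminal growth 0.06, discount at r = 0.187.
D_1 = 5.5599
D_2 = 6.3216
D_3 = 7.1877
D_4 = 8.1724
Terminal value at t=4: TV = D_5/(r−g) = 8.6628/(0.187−0.06) = 68.2108
P₀ = 5.5599/(1+0.187)^1 + 6.3216/(1+0.187)^2 + 7.1877/(1+0.187)^3 + 8.1724/(1+0.187)^4 + 68.2108/(1+0.187)^4 = 51.9449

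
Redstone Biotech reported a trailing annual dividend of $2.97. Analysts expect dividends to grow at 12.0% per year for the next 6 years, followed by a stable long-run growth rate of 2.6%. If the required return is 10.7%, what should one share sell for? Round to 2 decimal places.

Two-stage DDM. Project D₁…D_6 at 0.12, terminal growth 0.026, discount at r = 0.107.
D_1 = 3.3264
D_2 = 3.7256
D_3 = 4.1726
D_4 = 4.6734
D_5 = 5.2342
D_6 = 5.8623
Terminal value at t=6: TV = D_7/(r−g) = 6.0147/(0.107−0.026) = 74.2552
P₀ = 3.3264/(1+0.107)^1 + 3.7256/(1+0.107)^2 + 4.1726/(1+0.107)^3 + 4.6734/(1+0.107)^4 + 5.2342/(1+0.107)^5 + 5.8623/(1+0.107)^6 + 74.2552/(1+0.107)^6 = 58.9167

$58.92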